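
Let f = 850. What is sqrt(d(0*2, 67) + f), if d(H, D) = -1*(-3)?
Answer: sqrt(853) ≈ 29.206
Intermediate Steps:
d(H, D) = 3
sqrt(d(0*2, 67) + f) = sqrt(3 + 850) = sqrt(853)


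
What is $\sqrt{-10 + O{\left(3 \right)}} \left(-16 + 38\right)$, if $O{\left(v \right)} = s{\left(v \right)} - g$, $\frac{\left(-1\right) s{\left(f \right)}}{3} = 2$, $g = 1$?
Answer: $22 i \sqrt{17} \approx 90.708 i$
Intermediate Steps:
$s{\left(f \right)} = -6$ ($s{\left(f \right)} = \left(-3\right) 2 = -6$)
$O{\left(v \right)} = -7$ ($O{\left(v \right)} = -6 - 1 = -7$)
$\sqrt{-10 + O{\left(3 \right)}} \left(-16 + 38\right) = \sqrt{-10 - 7} \left(-16 + 38\right) = \sqrt{-17} \cdot 22 = i \sqrt{17} \cdot 22 = 22 i \sqrt{17}$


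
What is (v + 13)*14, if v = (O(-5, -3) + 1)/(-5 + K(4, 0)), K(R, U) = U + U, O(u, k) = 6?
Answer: 812/5 ≈ 162.40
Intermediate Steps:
K(R, U) = 2*U
v = -7/5 (v = (6 + 1)/(-5 + 2*0) = 7/(-5 + 0) = 7/(-5) = 7*(-⅕) = -7/5 ≈ -1.4000)
(v + 13)*14 = (-7/5 + 13)*14 = (58/5)*14 = 812/5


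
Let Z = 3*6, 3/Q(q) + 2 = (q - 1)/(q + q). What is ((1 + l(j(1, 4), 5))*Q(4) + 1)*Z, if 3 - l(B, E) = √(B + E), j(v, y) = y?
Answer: -198/13 ≈ -15.231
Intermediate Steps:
Q(q) = 3/(-2 + (-1 + q)/(2*q)) (Q(q) = 3/(-2 + (q - 1)/(q + q)) = 3/(-2 + (-1 + q)/((2*q))) = 3/(-2 + (-1 + q)*(1/(2*q))) = 3/(-2 + (-1 + q)/(2*q)))
l(B, E) = 3 - √(B + E)
Z = 18
((1 + l(j(1, 4), 5))*Q(4) + 1)*Z = ((1 + (3 - √(4 + 5)))*(-6*4/(1 + 3*4)) + 1)*18 = ((1 + (3 - √9))*(-6*4/(1 + 12)) + 1)*18 = ((1 + (3 - 1*3))*(-6*4/13) + 1)*18 = ((1 + (3 - 3))*(-6*4*1/13) + 1)*18 = ((1 + 0)*(-24/13) + 1)*18 = (1*(-24/13) + 1)*18 = (-24/13 + 1)*18 = -11/13*18 = -198/13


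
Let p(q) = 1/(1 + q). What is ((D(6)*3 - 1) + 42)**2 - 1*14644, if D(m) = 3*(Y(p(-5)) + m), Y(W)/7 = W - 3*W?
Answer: 5433/4 ≈ 1358.3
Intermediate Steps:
Y(W) = -14*W (Y(W) = 7*(W - 3*W) = 7*(-2*W) = -14*W)
D(m) = 21/2 + 3*m (D(m) = 3*(-14/(1 - 5) + m) = 3*(-14/(-4) + m) = 3*(-14*(-1/4) + m) = 3*(7/2 + m) = 21/2 + 3*m)
((D(6)*3 - 1) + 42)**2 - 1*14644 = (((21/2 + 3*6)*3 - 1) + 42)**2 - 1*14644 = (((21/2 + 18)*3 - 1) + 42)**2 - 14644 = (((57/2)*3 - 1) + 42)**2 - 14644 = ((171/2 - 1) + 42)**2 - 14644 = (169/2 + 42)**2 - 14644 = (253/2)**2 - 14644 = 64009/4 - 14644 = 5433/4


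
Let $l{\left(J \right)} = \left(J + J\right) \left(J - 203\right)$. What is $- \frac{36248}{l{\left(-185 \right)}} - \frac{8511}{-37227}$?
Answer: $- \frac{5315214}{222679505} \approx -0.023869$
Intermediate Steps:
$l{\left(J \right)} = 2 J \left(-203 + J\right)$
$- \frac{36248}{l{\left(-185 \right)}} - \frac{8511}{-37227} = - \frac{36248}{2 \left(-185\right) \left(-203 - 185\right)} - \frac{8511}{-37227} = - \frac{36248}{2 \left(-185\right) \left(-388\right)} - - \frac{2837}{12409} = - \frac{36248}{143560} + \frac{2837}{12409} = \left(-36248\right) \frac{1}{143560} + \frac{2837}{12409} = - \frac{4531}{17945} + \frac{2837}{12409} = - \frac{5315214}{222679505}$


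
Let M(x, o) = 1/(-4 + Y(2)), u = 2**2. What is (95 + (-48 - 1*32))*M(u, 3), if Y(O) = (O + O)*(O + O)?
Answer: 5/4 ≈ 1.2500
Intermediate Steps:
Y(O) = 4*O**2 (Y(O) = (2*O)*(2*O) = 4*O**2)
u = 4
M(x, o) = 1/12 (M(x, o) = 1/(-4 + 4*2**2) = 1/(-4 + 4*4) = 1/(-4 + 16) = 1/12)
(95 + (-48 - 1*32))*M(u, 3) = (95 + (-48 - 1*32))*(1/12) = (95 + (-48 - 32))*(1/12) = (95 - 80)*(1/12) = 15*(1/12) = 5/4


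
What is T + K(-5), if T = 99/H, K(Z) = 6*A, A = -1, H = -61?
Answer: -465/61 ≈ -7.6229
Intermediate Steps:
K(Z) = -6 (K(Z) = 6*(-1) = -6)
T = -99/61 (T = 99/(-61) = 99*(-1/61) = -99/61 ≈ -1.6230)
T + K(-5) = -99/61 - 6 = -465/61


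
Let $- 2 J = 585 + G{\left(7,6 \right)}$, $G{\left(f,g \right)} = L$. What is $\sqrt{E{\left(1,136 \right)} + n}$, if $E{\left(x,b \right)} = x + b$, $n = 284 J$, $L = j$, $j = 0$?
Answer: $i \sqrt{82933} \approx 287.98 i$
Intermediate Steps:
$L = 0$
$G{\left(f,g \right)} = 0$
$J = - \frac{585}{2}$ ($J = - \frac{585 + 0}{2} = \left(- \frac{1}{2}\right) 585 = - \frac{585}{2} \approx -292.5$)
$n = -83070$ ($n = 284 \left(- \frac{585}{2}\right) = -83070$)
$E{\left(x,b \right)} = b + x$
$\sqrt{E{\left(1,136 \right)} + n} = \sqrt{\left(136 + 1\right) - 83070} = \sqrt{137 - 83070} = \sqrt{-82933} = i \sqrt{82933}$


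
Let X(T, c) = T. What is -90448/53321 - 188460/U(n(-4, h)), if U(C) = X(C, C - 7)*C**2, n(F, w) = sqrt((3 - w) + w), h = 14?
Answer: -90448/53321 - 20940*sqrt(3) ≈ -36271.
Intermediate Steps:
n(F, w) = sqrt(3)
U(C) = C**3 (U(C) = C*C**2 = C**3)
-90448/53321 - 188460/U(n(-4, h)) = -90448/53321 - 188460*sqrt(3)/9 = -90448*1/53321 - 188460*sqrt(3)/9 = -90448/53321 - 20940*sqrt(3)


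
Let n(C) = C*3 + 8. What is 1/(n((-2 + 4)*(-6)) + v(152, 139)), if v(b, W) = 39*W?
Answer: 1/5393 ≈ 0.00018543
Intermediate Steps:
n(C) = 8 + 3*C (n(C) = 3*C + 8 = 8 + 3*C)
1/(n((-2 + 4)*(-6)) + v(152, 139)) = 1/((8 + 3*((-2 + 4)*(-6))) + 39*139) = 1/((8 + 3*(2*(-6))) + 5421) = 1/((8 + 3*(-12)) + 5421) = 1/((8 - 36) + 5421) = 1/(-28 + 5421) = 1/5393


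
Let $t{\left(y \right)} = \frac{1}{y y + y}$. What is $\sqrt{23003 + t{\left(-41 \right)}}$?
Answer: $\frac{\sqrt{15467217610}}{820} \approx 151.67$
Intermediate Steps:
$t{\left(y \right)} = \frac{1}{y + y^{2}}$ ($t{\left(y \right)} = \frac{1}{y^{2} + y} = \frac{1}{y + y^{2}}$)
$\sqrt{23003 + t{\left(-41 \right)}} = \sqrt{23003 + \frac{1}{\left(-41\right) \left(1 - 41\right)}} = \sqrt{23003 - \frac{1}{41 \left(-40\right)}} = \sqrt{23003 - - \frac{1}{1640}} = \sqrt{23003 + \frac{1}{1640}} = \sqrt{\frac{37724921}{1640}} = \frac{\sqrt{15467217610}}{820}$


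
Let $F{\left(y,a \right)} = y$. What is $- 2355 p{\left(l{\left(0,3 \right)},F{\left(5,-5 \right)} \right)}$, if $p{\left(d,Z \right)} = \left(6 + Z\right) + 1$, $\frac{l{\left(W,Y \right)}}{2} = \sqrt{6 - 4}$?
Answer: $-28260$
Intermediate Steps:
$l{\left(W,Y \right)} = 2 \sqrt{2}$ ($l{\left(W,Y \right)} = 2 \sqrt{6 - 4} = 2 \sqrt{2}$)
$p{\left(d,Z \right)} = 7 + Z$
$- 2355 p{\left(l{\left(0,3 \right)},F{\left(5,-5 \right)} \right)} = - 2355 \left(7 + 5\right) = \left(-2355\right) 12 = -28260$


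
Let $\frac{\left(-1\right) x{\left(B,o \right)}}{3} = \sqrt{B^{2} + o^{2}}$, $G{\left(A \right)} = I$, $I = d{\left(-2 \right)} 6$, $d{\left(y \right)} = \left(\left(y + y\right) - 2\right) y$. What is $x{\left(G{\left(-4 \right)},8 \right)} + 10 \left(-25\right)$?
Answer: $-250 - 24 \sqrt{82} \approx -467.33$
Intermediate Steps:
$d{\left(y \right)} = y \left(-2 + 2 y\right)$ ($d{\left(y \right)} = \left(2 y - 2\right) y = \left(-2 + 2 y\right) y = y \left(-2 + 2 y\right)$)
$I = 72$ ($I = 2 \left(-2\right) \left(-1 - 2\right) 6 = 2 \left(-2\right) \left(-3\right) 6 = 12 \cdot 6 = 72$)
$G{\left(A \right)} = 72$
$x{\left(B,o \right)} = - 3 \sqrt{B^{2} + o^{2}}$
$x{\left(G{\left(-4 \right)},8 \right)} + 10 \left(-25\right) = - 3 \sqrt{72^{2} + 8^{2}} + 10 \left(-25\right) = - 3 \sqrt{5184 + 64} - 250 = - 3 \sqrt{5248} - 250 = - 3 \cdot 8 \sqrt{82} - 250 = - 24 \sqrt{82} - 250 = -250 - 24 \sqrt{82}$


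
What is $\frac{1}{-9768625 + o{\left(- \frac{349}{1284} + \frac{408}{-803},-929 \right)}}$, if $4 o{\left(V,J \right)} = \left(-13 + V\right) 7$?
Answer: $- \frac{4124208}{40287940828565} \approx -1.0237 \cdot 10^{-7}$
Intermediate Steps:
$o{\left(V,J \right)} = - \frac{91}{4} + \frac{7 V}{4}$ ($o{\left(V,J \right)} = \frac{\left(-13 + V\right) 7}{4} = \frac{-91 + 7 V}{4} = - \frac{91}{4} + \frac{7 V}{4}$)
$\frac{1}{-9768625 + o{\left(- \frac{349}{1284} + \frac{408}{-803},-929 \right)}} = \frac{1}{-9768625 - \left(\frac{91}{4} - \frac{7 \left(- \frac{349}{1284} + \frac{408}{-803}\right)}{4}\right)} = \frac{1}{-9768625 - \left(\frac{91}{4} - \frac{7 \left(\left(-349\right) \frac{1}{1284} + 408 \left(- \frac{1}{803}\right)\right)}{4}\right)} = \frac{1}{-9768625 - \left(\frac{91}{4} - \frac{7 \left(- \frac{349}{1284} - \frac{408}{803}\right)}{4}\right)} = \frac{1}{-9768625 + \left(- \frac{91}{4} + \frac{7}{4} \left(- \frac{804119}{1031052}\right)\right)} = \frac{1}{-9768625 - \frac{99454565}{4124208}} = \frac{1}{- \frac{40287940828565}{4124208}} = - \frac{4124208}{40287940828565}$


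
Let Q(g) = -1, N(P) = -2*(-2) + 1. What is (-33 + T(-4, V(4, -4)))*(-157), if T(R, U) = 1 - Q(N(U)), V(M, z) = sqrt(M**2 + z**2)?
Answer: 4867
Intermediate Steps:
N(P) = 5 (N(P) = 4 + 1 = 5)
T(R, U) = 2 (T(R, U) = 1 - 1*(-1) = 1 + 1 = 2)
(-33 + T(-4, V(4, -4)))*(-157) = (-33 + 2)*(-157) = -31*(-157) = 4867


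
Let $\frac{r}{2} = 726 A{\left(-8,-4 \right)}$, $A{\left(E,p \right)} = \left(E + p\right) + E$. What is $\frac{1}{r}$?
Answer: $- \frac{1}{29040} \approx -3.4435 \cdot 10^{-5}$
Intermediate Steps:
$A{\left(E,p \right)} = p + 2 E$
$r = -29040$ ($r = 2 \cdot 726 \left(-4 + 2 \left(-8\right)\right) = 2 \cdot 726 \left(-4 - 16\right) = 2 \cdot 726 \left(-20\right) = 2 \left(-14520\right) = -29040$)
$\frac{1}{r} = \frac{1}{-29040} = - \frac{1}{29040}$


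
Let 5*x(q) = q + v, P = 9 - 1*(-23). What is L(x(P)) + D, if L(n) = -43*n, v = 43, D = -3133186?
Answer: -3133831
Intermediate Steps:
P = 32 (P = 9 + 23 = 32)
x(q) = 43/5 + q/5 (x(q) = (q + 43)/5 = (43 + q)/5 = 43/5 + q/5)
L(x(P)) + D = -43*(43/5 + (1/5)*32) - 3133186 = -43*(43/5 + 32/5) - 3133186 = -43*15 - 3133186 = -645 - 3133186 = -3133831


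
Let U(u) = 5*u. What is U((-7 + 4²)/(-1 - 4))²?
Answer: 81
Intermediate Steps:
U((-7 + 4²)/(-1 - 4))² = (5*((-7 + 4²)/(-1 - 4)))² = (5*((-7 + 16)/(-5)))² = (5*(9*(-⅕)))² = (5*(-9/5))² = (-9)² = 81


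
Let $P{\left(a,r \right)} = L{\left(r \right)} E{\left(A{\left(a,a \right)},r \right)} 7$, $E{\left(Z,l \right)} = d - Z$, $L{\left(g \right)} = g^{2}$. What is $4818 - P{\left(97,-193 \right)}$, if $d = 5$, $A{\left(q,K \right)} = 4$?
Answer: $-255925$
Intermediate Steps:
$E{\left(Z,l \right)} = 5 - Z$
$P{\left(a,r \right)} = 7 r^{2}$ ($P{\left(a,r \right)} = r^{2} \left(5 - 4\right) 7 = r^{2} \cdot 1 \cdot 7 = r^{2} \cdot 7 = 7 r^{2}$)
$4818 - P{\left(97,-193 \right)} = 4818 - 7 \left(-193\right)^{2} = 4818 - 7 \cdot 37249 = 4818 - 260743 = -255925$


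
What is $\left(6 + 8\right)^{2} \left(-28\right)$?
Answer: $-5488$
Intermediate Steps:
$\left(6 + 8\right)^{2} \left(-28\right) = 14^{2} \left(-28\right) = 196 \left(-28\right) = -5488$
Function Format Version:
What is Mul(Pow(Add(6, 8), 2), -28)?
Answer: -5488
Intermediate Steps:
Mul(Pow(Add(6, 8), 2), -28) = Mul(Pow(14, 2), -28) = Mul(196, -28) = -5488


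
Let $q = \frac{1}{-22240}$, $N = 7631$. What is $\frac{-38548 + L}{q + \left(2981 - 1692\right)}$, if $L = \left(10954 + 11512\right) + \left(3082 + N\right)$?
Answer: $- \frac{17058080}{4095337} \approx -4.1652$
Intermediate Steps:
$q = - \frac{1}{22240} \approx -4.4964 \cdot 10^{-5}$
$L = 33179$ ($L = \left(10954 + 11512\right) + \left(3082 + 7631\right) = 22466 + 10713 = 33179$)
$\frac{-38548 + L}{q + \left(2981 - 1692\right)} = \frac{-38548 + 33179}{- \frac{1}{22240} + \left(2981 - 1692\right)} = - \frac{5369}{- \frac{1}{22240} + \left(2981 - 1692\right)} = - \frac{5369}{- \frac{1}{22240} + 1289} = - \frac{5369}{\frac{28667359}{22240}} = \left(-5369\right) \frac{22240}{28667359} = - \frac{17058080}{4095337}$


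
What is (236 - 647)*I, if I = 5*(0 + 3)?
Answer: -6165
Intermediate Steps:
I = 15 (I = 5*3 = 15)
(236 - 647)*I = (236 - 647)*15 = -411*15 = -6165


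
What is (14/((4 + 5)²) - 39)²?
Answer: 9891025/6561 ≈ 1507.5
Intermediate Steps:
(14/((4 + 5)²) - 39)² = (14/(9²) - 39)² = (14/81 - 39)² = (-3145/81)² = 9891025/6561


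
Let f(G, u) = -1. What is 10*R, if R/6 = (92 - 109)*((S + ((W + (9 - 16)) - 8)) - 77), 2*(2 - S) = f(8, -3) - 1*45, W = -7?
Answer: 75480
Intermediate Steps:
S = 25 (S = 2 - (-1 - 1*45)/2 = 2 - (-1 - 45)/2 = 2 - 1/2*(-46) = 2 + 23 = 25)
R = 7548 (R = 6*((92 - 109)*((25 + ((-7 + (9 - 16)) - 8)) - 77)) = 6*(-17*((25 + ((-7 - 7) - 8)) - 77)) = 6*(-17*((25 + (-14 - 8)) - 77)) = 6*(-17*((25 - 22) - 77)) = 6*(-17*(3 - 77)) = 6*(-17*(-74)) = 6*1258 = 7548)
10*R = 10*7548 = 75480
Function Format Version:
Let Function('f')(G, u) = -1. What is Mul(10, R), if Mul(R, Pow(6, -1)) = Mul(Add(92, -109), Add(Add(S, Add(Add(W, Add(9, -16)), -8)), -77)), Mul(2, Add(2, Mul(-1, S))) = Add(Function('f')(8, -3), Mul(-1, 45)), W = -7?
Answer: 75480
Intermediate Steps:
S = 25 (S = Add(2, Mul(Rational(-1, 2), Add(-1, Mul(-1, 45)))) = Add(2, Mul(Rational(-1, 2), Add(-1, -45))) = Add(2, Mul(Rational(-1, 2), -46)) = Add(2, 23) = 25)
R = 7548 (R = Mul(6, Mul(Add(92, -109), Add(Add(25, Add(Add(-7, Add(9, -16)), -8)), -77))) = Mul(6, Mul(-17, Add(Add(25, Add(Add(-7, -7), -8)), -77))) = Mul(6, Mul(-17, Add(Add(25, Add(-14, -8)), -77))) = Mul(6, Mul(-17, Add(Add(25, -22), -77))) = Mul(6, Mul(-17, Add(3, -77))) = Mul(6, Mul(-17, -74)) = Mul(6, 1258) = 7548)
Mul(10, R) = Mul(10, 7548) = 75480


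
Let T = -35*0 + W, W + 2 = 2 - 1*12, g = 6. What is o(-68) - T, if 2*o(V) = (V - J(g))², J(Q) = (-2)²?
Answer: 2604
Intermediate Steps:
J(Q) = 4
W = -12 (W = -2 + (2 - 1*12) = -2 + (2 - 12) = -2 - 10 = -12)
T = -12 (T = -35*0 - 12 = 0 - 12 = -12)
o(V) = (-4 + V)²/2 (o(V) = (V - 1*4)²/2 = (V - 4)²/2 = (-4 + V)²/2)
o(-68) - T = (-4 - 68)²/2 - 1*(-12) = (½)*(-72)² + 12 = (½)*5184 + 12 = 2592 + 12 = 2604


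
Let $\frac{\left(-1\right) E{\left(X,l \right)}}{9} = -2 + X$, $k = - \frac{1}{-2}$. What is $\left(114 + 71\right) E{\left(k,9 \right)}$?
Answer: $\frac{4995}{2} \approx 2497.5$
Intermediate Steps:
$k = \frac{1}{2}$ ($k = \left(-1\right) \left(- \frac{1}{2}\right) = \frac{1}{2} \approx 0.5$)
$E{\left(X,l \right)} = 18 - 9 X$ ($E{\left(X,l \right)} = - 9 \left(-2 + X\right) = 18 - 9 X$)
$\left(114 + 71\right) E{\left(k,9 \right)} = \left(114 + 71\right) \left(18 - \frac{9}{2}\right) = 185 \left(18 - \frac{9}{2}\right) = 185 \cdot \frac{27}{2} = \frac{4995}{2}$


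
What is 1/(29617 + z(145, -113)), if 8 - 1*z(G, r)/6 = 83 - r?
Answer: 1/28489 ≈ 3.5101e-5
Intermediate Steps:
z(G, r) = -450 + 6*r (z(G, r) = 48 - 6*(83 - r) = 48 + (-498 + 6*r) = -450 + 6*r)
1/(29617 + z(145, -113)) = 1/(29617 + (-450 + 6*(-113))) = 1/(29617 + (-450 - 678)) = 1/(29617 - 1128) = 1/28489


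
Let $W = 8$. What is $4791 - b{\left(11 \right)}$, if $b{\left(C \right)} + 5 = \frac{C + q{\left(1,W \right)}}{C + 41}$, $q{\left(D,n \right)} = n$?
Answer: $\frac{249373}{52} \approx 4795.6$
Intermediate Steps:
$b{\left(C \right)} = -5 + \frac{8 + C}{41 + C}$ ($b{\left(C \right)} = -5 + \frac{C + 8}{C + 41} = -5 + \frac{8 + C}{41 + C}$)
$4791 - b{\left(11 \right)} = 4791 - \frac{-197 - 44}{41 + 11} = 4791 - \frac{-197 - 44}{52} = 4791 - \frac{1}{52} \left(-241\right) = 4791 - - \frac{241}{52} = 4791 + \frac{241}{52} = \frac{249373}{52}$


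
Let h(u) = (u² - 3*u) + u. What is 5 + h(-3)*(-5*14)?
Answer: -1045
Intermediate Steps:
h(u) = u² - 2*u
5 + h(-3)*(-5*14) = 5 + (-3*(-2 - 3))*(-5*14) = 5 - 3*(-5)*(-70) = 5 + 15*(-70) = 5 - 1050 = -1045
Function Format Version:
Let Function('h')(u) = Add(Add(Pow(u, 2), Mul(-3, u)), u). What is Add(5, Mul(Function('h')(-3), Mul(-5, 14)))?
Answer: -1045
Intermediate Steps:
Function('h')(u) = Add(Pow(u, 2), Mul(-2, u))
Add(5, Mul(Function('h')(-3), Mul(-5, 14))) = Add(5, Mul(Mul(-3, Add(-2, -3)), Mul(-5, 14))) = Add(5, Mul(Mul(-3, -5), -70)) = Add(5, Mul(15, -70)) = Add(5, -1050) = -1045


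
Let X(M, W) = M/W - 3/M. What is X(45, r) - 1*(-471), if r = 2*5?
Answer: 14263/30 ≈ 475.43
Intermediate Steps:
r = 10
X(M, W) = -3/M + M/W
X(45, r) - 1*(-471) = (-3/45 + 45/10) - 1*(-471) = (-3*1/45 + 45*(⅒)) + 471 = (-1/15 + 9/2) + 471 = 133/30 + 471 = 14263/30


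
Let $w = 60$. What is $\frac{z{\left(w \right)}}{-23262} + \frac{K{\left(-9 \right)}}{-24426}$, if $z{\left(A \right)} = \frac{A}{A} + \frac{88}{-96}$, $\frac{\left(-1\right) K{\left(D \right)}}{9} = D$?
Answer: $- \frac{1257505}{378798408} \approx -0.0033197$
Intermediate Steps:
$K{\left(D \right)} = - 9 D$
$z{\left(A \right)} = \frac{1}{12}$ ($z{\left(A \right)} = 1 + 88 \left(- \frac{1}{96}\right) = 1 - \frac{11}{12} = \frac{1}{12}$)
$\frac{z{\left(w \right)}}{-23262} + \frac{K{\left(-9 \right)}}{-24426} = \frac{1}{12 \left(-23262\right)} + \frac{\left(-9\right) \left(-9\right)}{-24426} = \frac{1}{12} \left(- \frac{1}{23262}\right) + 81 \left(- \frac{1}{24426}\right) = - \frac{1}{279144} - \frac{9}{2714} = - \frac{1257505}{378798408}$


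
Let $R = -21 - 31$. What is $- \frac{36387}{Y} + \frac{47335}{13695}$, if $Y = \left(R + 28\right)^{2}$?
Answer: $- \frac{10467889}{175296} \approx -59.716$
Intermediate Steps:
$R = -52$ ($R = -21 - 31 = -52$)
$Y = 576$ ($Y = \left(-52 + 28\right)^{2} = \left(-24\right)^{2} = 576$)
$- \frac{36387}{Y} + \frac{47335}{13695} = - \frac{36387}{576} + \frac{47335}{13695} = \left(-36387\right) \frac{1}{576} + 47335 \cdot \frac{1}{13695} = - \frac{4043}{64} + \frac{9467}{2739} = - \frac{10467889}{175296}$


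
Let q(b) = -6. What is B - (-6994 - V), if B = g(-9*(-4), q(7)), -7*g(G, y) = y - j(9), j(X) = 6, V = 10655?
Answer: 123555/7 ≈ 17651.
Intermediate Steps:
g(G, y) = 6/7 - y/7 (g(G, y) = -(y - 1*6)/7 = -(y - 6)/7 = -(-6 + y)/7 = 6/7 - y/7)
B = 12/7 (B = 6/7 - ⅐*(-6) = 6/7 + 6/7 = 12/7 ≈ 1.7143)
B - (-6994 - V) = 12/7 - (-6994 - 1*10655) = 12/7 - (-6994 - 10655) = 12/7 - 1*(-17649) = 12/7 + 17649 = 123555/7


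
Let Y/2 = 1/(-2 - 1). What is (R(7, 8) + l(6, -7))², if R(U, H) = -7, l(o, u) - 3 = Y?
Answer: 196/9 ≈ 21.778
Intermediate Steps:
Y = -⅔ (Y = 2/(-2 - 1) = 2/(-3) = 2*(-⅓) = -⅔ ≈ -0.66667)
l(o, u) = 7/3 (l(o, u) = 3 - ⅔ = 7/3)
(R(7, 8) + l(6, -7))² = (-7 + 7/3)² = (-14/3)² = 196/9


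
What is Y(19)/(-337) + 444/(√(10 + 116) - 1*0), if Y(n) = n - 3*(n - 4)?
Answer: 26/337 + 74*√14/7 ≈ 39.632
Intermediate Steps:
Y(n) = 12 - 2*n (Y(n) = n - 3*(-4 + n) = n + (12 - 3*n) = 12 - 2*n)
Y(19)/(-337) + 444/(√(10 + 116) - 1*0) = (12 - 2*19)/(-337) + 444/(√(10 + 116) - 1*0) = (12 - 38)*(-1/337) + 444/(√126 + 0) = -26*(-1/337) + 444/(3*√14 + 0) = 26/337 + 444/((3*√14)) = 26/337 + 444*(√14/42) = 26/337 + 74*√14/7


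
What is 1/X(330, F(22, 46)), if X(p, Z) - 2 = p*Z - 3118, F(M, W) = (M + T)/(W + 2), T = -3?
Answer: -8/23883 ≈ -0.00033497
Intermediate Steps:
F(M, W) = (-3 + M)/(2 + W) (F(M, W) = (M - 3)/(W + 2) = (-3 + M)/(2 + W))
X(p, Z) = -3116 + Z*p (X(p, Z) = 2 + (p*Z - 3118) = 2 + (Z*p - 3118) = 2 + (-3118 + Z*p) = -3116 + Z*p)
1/X(330, F(22, 46)) = 1/(-3116 + ((-3 + 22)/(2 + 46))*330) = 1/(-3116 + (19/48)*330) = 1/(-3116 + 1045/8) = 1/(-23883/8) = -8/23883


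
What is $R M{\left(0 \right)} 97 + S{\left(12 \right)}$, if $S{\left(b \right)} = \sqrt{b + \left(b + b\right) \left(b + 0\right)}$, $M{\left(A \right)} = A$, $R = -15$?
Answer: $10 \sqrt{3} \approx 17.32$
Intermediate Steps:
$S{\left(b \right)} = \sqrt{b + 2 b^{2}}$ ($S{\left(b \right)} = \sqrt{b + 2 b b} = \sqrt{b + 2 b^{2}}$)
$R M{\left(0 \right)} 97 + S{\left(12 \right)} = \left(-15\right) 0 \cdot 97 + \sqrt{12 \left(1 + 2 \cdot 12\right)} = 0 \cdot 97 + \sqrt{12 \left(1 + 24\right)} = 0 + \sqrt{12 \cdot 25} = 0 + \sqrt{300} = 0 + 10 \sqrt{3} = 10 \sqrt{3}$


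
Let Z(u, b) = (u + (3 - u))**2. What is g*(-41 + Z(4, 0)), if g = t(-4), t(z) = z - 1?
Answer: 160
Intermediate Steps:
Z(u, b) = 9 (Z(u, b) = 3**2 = 9)
t(z) = -1 + z
g = -5 (g = -1 - 4 = -5)
g*(-41 + Z(4, 0)) = -5*(-41 + 9) = -5*(-32) = 160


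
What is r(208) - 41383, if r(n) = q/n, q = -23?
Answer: -8607687/208 ≈ -41383.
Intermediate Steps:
r(n) = -23/n
r(208) - 41383 = -23/208 - 41383 = -8607687/208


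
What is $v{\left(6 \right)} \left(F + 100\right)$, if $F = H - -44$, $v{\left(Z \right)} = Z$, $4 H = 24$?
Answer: $900$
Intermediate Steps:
$H = 6$ ($H = \frac{1}{4} \cdot 24 = 6$)
$F = 50$ ($F = 6 - -44 = 6 + 44 = 50$)
$v{\left(6 \right)} \left(F + 100\right) = 6 \left(50 + 100\right) = 6 \cdot 150 = 900$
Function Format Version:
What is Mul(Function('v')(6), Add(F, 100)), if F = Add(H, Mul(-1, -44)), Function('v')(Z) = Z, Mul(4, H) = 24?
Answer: 900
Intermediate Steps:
H = 6 (H = Mul(Rational(1, 4), 24) = 6)
F = 50 (F = Add(6, Mul(-1, -44)) = Add(6, 44) = 50)
Mul(Function('v')(6), Add(F, 100)) = Mul(6, Add(50, 100)) = Mul(6, 150) = 900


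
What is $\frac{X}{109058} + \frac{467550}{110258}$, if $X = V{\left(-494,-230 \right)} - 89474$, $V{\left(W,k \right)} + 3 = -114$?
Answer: $\frac{20555971711}{6012258482} \approx 3.419$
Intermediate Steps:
$V{\left(W,k \right)} = -117$ ($V{\left(W,k \right)} = -3 - 114 = -117$)
$X = -89591$ ($X = -117 - 89474 = -89591$)
$\frac{X}{109058} + \frac{467550}{110258} = - \frac{89591}{109058} + \frac{467550}{110258} = \left(-89591\right) \frac{1}{109058} + 467550 \cdot \frac{1}{110258} = - \frac{89591}{109058} + \frac{233775}{55129} = \frac{20555971711}{6012258482}$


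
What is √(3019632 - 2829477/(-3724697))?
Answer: 7*√854948484079156893/3724697 ≈ 1737.7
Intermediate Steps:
√(3019632 - 2829477/(-3724697)) = √(3019632 - 2829477*(-1/3724697)) = √(3019632 + 2829477/3724697) = √(11247217080981/3724697) = 7*√854948484079156893/3724697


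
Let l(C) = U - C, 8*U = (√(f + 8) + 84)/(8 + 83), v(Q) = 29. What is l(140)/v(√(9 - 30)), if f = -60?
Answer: -3637/754 + I*√13/10556 ≈ -4.8236 + 0.00034156*I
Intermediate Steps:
U = 3/26 + I*√13/364 (U = ((√(-60 + 8) + 84)/(8 + 83))/8 = ((√(-52) + 84)/91)/8 = ((2*I*√13 + 84)*(1/91))/8 = ((84 + 2*I*√13)*(1/91))/8 = (12/13 + 2*I*√13/91)/8 = 3/26 + I*√13/364 ≈ 0.11538 + 0.0099054*I)
l(C) = 3/26 - C + I*√13/364 (l(C) = (3/26 + I*√13/364) - C = 3/26 - C + I*√13/364)
l(140)/v(√(9 - 30)) = (3/26 - 1*140 + I*√13/364)/29 = (3/26 - 140 + I*√13/364)*(1/29) = (-3637/26 + I*√13/364)*(1/29) = -3637/754 + I*√13/10556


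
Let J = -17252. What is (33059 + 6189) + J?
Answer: 21996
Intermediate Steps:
(33059 + 6189) + J = (33059 + 6189) - 17252 = 39248 - 17252 = 21996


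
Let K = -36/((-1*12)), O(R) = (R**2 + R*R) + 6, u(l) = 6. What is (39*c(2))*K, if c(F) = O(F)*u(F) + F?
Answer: 10062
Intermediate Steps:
O(R) = 6 + 2*R**2 (O(R) = (R**2 + R**2) + 6 = 2*R**2 + 6 = 6 + 2*R**2)
K = 3 (K = -36/(-12) = -36*(-1/12) = 3)
c(F) = 36 + F + 12*F**2 (c(F) = (6 + 2*F**2)*6 + F = (36 + 12*F**2) + F = 36 + F + 12*F**2)
(39*c(2))*K = (39*(36 + 2 + 12*2**2))*3 = (39*(36 + 2 + 12*4))*3 = (39*(36 + 2 + 48))*3 = (39*86)*3 = 3354*3 = 10062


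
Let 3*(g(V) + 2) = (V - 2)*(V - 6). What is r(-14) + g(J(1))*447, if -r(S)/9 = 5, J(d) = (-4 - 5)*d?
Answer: 23646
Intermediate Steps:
J(d) = -9*d
r(S) = -45 (r(S) = -9*5 = -45)
g(V) = -2 + (-6 + V)*(-2 + V)/3 (g(V) = -2 + ((V - 2)*(V - 6))/3 = -2 + ((-2 + V)*(-6 + V))/3 = -2 + ((-6 + V)*(-2 + V))/3 = -2 + (-6 + V)*(-2 + V)/3)
r(-14) + g(J(1))*447 = -45 + (2 - (-24) + (-9*1)²/3)*447 = -45 + (2 - 8/3*(-9) + (⅓)*(-9)²)*447 = -45 + (2 + 24 + (⅓)*81)*447 = -45 + (2 + 24 + 27)*447 = -45 + 53*447 = -45 + 23691 = 23646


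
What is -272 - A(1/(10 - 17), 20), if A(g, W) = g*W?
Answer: -1884/7 ≈ -269.14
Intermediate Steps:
A(g, W) = W*g
-272 - A(1/(10 - 17), 20) = -272 - 20/(10 - 17) = -272 - 20/(-7) = -272 - 20*(-1)/7 = -272 - 1*(-20/7) = -272 + 20/7 = -1884/7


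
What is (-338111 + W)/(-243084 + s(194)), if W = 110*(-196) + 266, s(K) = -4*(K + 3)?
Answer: 359405/243872 ≈ 1.4737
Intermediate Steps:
s(K) = -12 - 4*K (s(K) = -4*(3 + K) = -12 - 4*K)
W = -21294 (W = -21560 + 266 = -21294)
(-338111 + W)/(-243084 + s(194)) = (-338111 - 21294)/(-243084 + (-12 - 4*194)) = -359405/(-243084 + (-12 - 776)) = -359405/(-243084 - 788) = -359405/(-243872) = -359405*(-1/243872) = 359405/243872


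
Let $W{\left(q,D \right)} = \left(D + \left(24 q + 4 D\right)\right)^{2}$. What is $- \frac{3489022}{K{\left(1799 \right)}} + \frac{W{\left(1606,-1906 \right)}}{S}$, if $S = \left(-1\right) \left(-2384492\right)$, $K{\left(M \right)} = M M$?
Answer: $\frac{679030571974943}{1929293073323} \approx 351.96$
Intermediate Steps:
$K{\left(M \right)} = M^{2}$
$W{\left(q,D \right)} = \left(5 D + 24 q\right)^{2}$ ($W{\left(q,D \right)} = \left(D + \left(4 D + 24 q\right)\right)^{2} = \left(5 D + 24 q\right)^{2}$)
$S = 2384492$
$- \frac{3489022}{K{\left(1799 \right)}} + \frac{W{\left(1606,-1906 \right)}}{S} = - \frac{3489022}{1799^{2}} + \frac{\left(5 \left(-1906\right) + 24 \cdot 1606\right)^{2}}{2384492} = - \frac{3489022}{3236401} + \left(-9530 + 38544\right)^{2} \cdot \frac{1}{2384492} = \left(-3489022\right) \frac{1}{3236401} + 29014^{2} \cdot \frac{1}{2384492} = - \frac{3489022}{3236401} + 841812196 \cdot \frac{1}{2384492} = - \frac{3489022}{3236401} + \frac{210453049}{596123} = \frac{679030571974943}{1929293073323}$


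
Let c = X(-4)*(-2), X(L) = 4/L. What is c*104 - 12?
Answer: 196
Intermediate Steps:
c = 2 (c = (4/(-4))*(-2) = (4*(-¼))*(-2) = -1*(-2) = 2)
c*104 - 12 = 2*104 - 12 = 208 - 12 = 196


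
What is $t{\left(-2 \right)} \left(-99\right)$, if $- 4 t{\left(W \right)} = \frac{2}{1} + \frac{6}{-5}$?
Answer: $\frac{99}{5} \approx 19.8$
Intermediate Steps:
$t{\left(W \right)} = - \frac{1}{5}$ ($t{\left(W \right)} = - \frac{\frac{2}{1} + \frac{6}{-5}}{4} = - \frac{2 \cdot 1 + 6 \left(- \frac{1}{5}\right)}{4} = - \frac{2 - \frac{6}{5}}{4} = \left(- \frac{1}{4}\right) \frac{4}{5} = - \frac{1}{5}$)
$t{\left(-2 \right)} \left(-99\right) = \left(- \frac{1}{5}\right) \left(-99\right) = \frac{99}{5}$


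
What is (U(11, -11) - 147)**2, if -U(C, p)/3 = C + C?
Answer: 45369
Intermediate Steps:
U(C, p) = -6*C (U(C, p) = -3*(C + C) = -6*C)
(U(11, -11) - 147)**2 = (-6*11 - 147)**2 = (-66 - 147)**2 = (-213)**2 = 45369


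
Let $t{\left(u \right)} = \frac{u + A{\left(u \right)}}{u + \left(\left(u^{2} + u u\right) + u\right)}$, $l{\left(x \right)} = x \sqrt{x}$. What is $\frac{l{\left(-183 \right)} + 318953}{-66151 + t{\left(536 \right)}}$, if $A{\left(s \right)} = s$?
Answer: $- \frac{171277761}{35523086} + \frac{98271 i \sqrt{183}}{35523086} \approx -4.8216 + 0.037423 i$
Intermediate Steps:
$l{\left(x \right)} = x^{\frac{3}{2}}$
$t{\left(u \right)} = \frac{2 u}{2 u + 2 u^{2}}$ ($t{\left(u \right)} = \frac{u + u}{u + \left(\left(u^{2} + u u\right) + u\right)} = \frac{2 u}{u + \left(\left(u^{2} + u^{2}\right) + u\right)} = \frac{2 u}{u + \left(2 u^{2} + u\right)} = \frac{2 u}{u + \left(u + 2 u^{2}\right)} = \frac{2 u}{2 u + 2 u^{2}}$)
$\frac{l{\left(-183 \right)} + 318953}{-66151 + t{\left(536 \right)}} = \frac{\left(-183\right)^{\frac{3}{2}} + 318953}{-66151 + \frac{1}{1 + 536}} = \frac{- 183 i \sqrt{183} + 318953}{-66151 + \frac{1}{537}} = \frac{318953 - 183 i \sqrt{183}}{-66151 + \frac{1}{537}} = \frac{318953 - 183 i \sqrt{183}}{- \frac{35523086}{537}} = \left(318953 - 183 i \sqrt{183}\right) \left(- \frac{537}{35523086}\right) = - \frac{171277761}{35523086} + \frac{98271 i \sqrt{183}}{35523086}$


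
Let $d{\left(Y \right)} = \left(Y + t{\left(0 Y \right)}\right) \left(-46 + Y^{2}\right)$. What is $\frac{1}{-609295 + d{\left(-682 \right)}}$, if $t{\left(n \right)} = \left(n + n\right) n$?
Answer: $- \frac{1}{317792491} \approx -3.1467 \cdot 10^{-9}$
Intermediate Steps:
$t{\left(n \right)} = 2 n^{2}$ ($t{\left(n \right)} = 2 n n = 2 n^{2}$)
$d{\left(Y \right)} = Y \left(-46 + Y^{2}\right)$ ($d{\left(Y \right)} = \left(Y + 2 \left(0 Y\right)^{2}\right) \left(-46 + Y^{2}\right) = \left(Y + 2 \cdot 0^{2}\right) \left(-46 + Y^{2}\right) = \left(Y + 2 \cdot 0\right) \left(-46 + Y^{2}\right) = \left(Y + 0\right) \left(-46 + Y^{2}\right) = Y \left(-46 + Y^{2}\right)$)
$\frac{1}{-609295 + d{\left(-682 \right)}} = \frac{1}{-609295 - 682 \left(-46 + \left(-682\right)^{2}\right)} = \frac{1}{-609295 - 682 \left(-46 + 465124\right)} = \frac{1}{-609295 - 317183196} = \frac{1}{-317792491} = - \frac{1}{317792491}$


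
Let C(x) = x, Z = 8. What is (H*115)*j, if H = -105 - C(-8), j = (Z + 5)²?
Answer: -1885195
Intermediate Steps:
j = 169 (j = (8 + 5)² = 13² = 169)
H = -97 (H = -105 - 1*(-8) = -105 + 8 = -97)
(H*115)*j = -97*115*169 = -11155*169 = -1885195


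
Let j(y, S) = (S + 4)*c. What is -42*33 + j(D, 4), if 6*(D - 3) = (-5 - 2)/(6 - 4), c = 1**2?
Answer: -1378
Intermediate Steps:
c = 1
D = 29/12 (D = 3 + ((-5 - 2)/(6 - 4))/6 = 3 + (-7/2)/6 = 3 + (-7*1/2)/6 = 3 + (1/6)*(-7/2) = 3 - 7/12 = 29/12 ≈ 2.4167)
j(y, S) = 4 + S (j(y, S) = (S + 4)*1 = (4 + S)*1 = 4 + S)
-42*33 + j(D, 4) = -42*33 + (4 + 4) = -1386 + 8 = -1378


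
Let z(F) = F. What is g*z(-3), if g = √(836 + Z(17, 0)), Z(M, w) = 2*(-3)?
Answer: -3*√830 ≈ -86.429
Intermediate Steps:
Z(M, w) = -6
g = √830 (g = √(836 - 6) = √830 ≈ 28.810)
g*z(-3) = √830*(-3) = -3*√830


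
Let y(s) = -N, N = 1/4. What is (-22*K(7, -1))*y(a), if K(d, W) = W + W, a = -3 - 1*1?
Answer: -11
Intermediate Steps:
N = ¼ ≈ 0.25000
a = -4 (a = -3 - 1 = -4)
y(s) = -¼ (y(s) = -1*¼ = -¼)
K(d, W) = 2*W
(-22*K(7, -1))*y(a) = -44*(-1)*(-¼) = -22*(-2)*(-¼) = 44*(-¼) = -11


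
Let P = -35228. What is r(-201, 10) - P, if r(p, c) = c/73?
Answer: 2571654/73 ≈ 35228.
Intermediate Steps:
r(p, c) = c/73 (r(p, c) = c*(1/73) = c/73)
r(-201, 10) - P = (1/73)*10 - 1*(-35228) = 10/73 + 35228 = 2571654/73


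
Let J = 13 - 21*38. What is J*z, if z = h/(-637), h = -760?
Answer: -596600/637 ≈ -936.58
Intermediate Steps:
z = 760/637 (z = -760/(-637) = -760*(-1/637) = 760/637 ≈ 1.1931)
J = -785 (J = 13 - 798 = -785)
J*z = -785*760/637 = -596600/637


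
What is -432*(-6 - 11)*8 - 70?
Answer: 58682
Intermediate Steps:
-432*(-6 - 11)*8 - 70 = -(-7344)*8 - 70 = -432*(-136) - 70 = 58752 - 70 = 58682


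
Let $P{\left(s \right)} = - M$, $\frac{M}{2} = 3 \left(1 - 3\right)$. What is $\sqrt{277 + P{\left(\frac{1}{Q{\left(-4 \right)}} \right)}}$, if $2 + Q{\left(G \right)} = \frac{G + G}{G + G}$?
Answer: $17$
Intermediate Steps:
$Q{\left(G \right)} = -1$ ($Q{\left(G \right)} = -2 + \frac{G + G}{G + G} = -2 + \frac{2 G}{2 G} = -2 + 2 G \frac{1}{2 G} = -2 + 1 = -1$)
$M = -12$ ($M = 2 \cdot 3 \left(1 - 3\right) = 2 \cdot 3 \left(-2\right) = 2 \left(-6\right) = -12$)
$P{\left(s \right)} = 12$ ($P{\left(s \right)} = \left(-1\right) \left(-12\right) = 12$)
$\sqrt{277 + P{\left(\frac{1}{Q{\left(-4 \right)}} \right)}} = \sqrt{277 + 12} = \sqrt{289} = 17$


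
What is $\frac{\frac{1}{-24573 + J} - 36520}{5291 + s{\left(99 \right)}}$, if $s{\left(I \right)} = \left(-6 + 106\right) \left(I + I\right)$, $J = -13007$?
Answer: $- \frac{1372421601}{942919780} \approx -1.4555$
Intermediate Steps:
$s{\left(I \right)} = 200 I$ ($s{\left(I \right)} = 100 \cdot 2 I = 200 I$)
$\frac{\frac{1}{-24573 + J} - 36520}{5291 + s{\left(99 \right)}} = \frac{\frac{1}{-24573 - 13007} - 36520}{5291 + 200 \cdot 99} = \frac{\frac{1}{-37580} - 36520}{5291 + 19800} = \frac{- \frac{1}{37580} - 36520}{25091} = \left(- \frac{1372421601}{37580}\right) \frac{1}{25091} = - \frac{1372421601}{942919780}$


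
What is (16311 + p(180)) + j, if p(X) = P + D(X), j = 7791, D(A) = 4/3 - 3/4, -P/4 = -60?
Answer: 292111/12 ≈ 24343.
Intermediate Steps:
P = 240 (P = -4*(-60) = 240)
D(A) = 7/12 (D(A) = 4*(⅓) - 3*¼ = 4/3 - ¾ = 7/12)
p(X) = 2887/12 (p(X) = 240 + 7/12 = 2887/12)
(16311 + p(180)) + j = (16311 + 2887/12) + 7791 = 198619/12 + 7791 = 292111/12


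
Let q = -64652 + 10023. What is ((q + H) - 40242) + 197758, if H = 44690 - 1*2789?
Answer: 144788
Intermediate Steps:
q = -54629
H = 41901 (H = 44690 - 2789 = 41901)
((q + H) - 40242) + 197758 = ((-54629 + 41901) - 40242) + 197758 = (-12728 - 40242) + 197758 = -52970 + 197758 = 144788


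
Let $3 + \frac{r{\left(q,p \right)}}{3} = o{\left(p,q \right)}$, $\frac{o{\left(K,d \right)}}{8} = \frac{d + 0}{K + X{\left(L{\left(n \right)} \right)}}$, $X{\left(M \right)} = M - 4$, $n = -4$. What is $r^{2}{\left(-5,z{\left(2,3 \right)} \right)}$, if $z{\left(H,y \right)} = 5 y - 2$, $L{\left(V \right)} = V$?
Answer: $1089$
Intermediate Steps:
$X{\left(M \right)} = -4 + M$
$z{\left(H,y \right)} = -2 + 5 y$
$o{\left(K,d \right)} = \frac{8 d}{-8 + K}$ ($o{\left(K,d \right)} = 8 \frac{d + 0}{K - 8} = 8 \frac{d}{K - 8} = 8 \frac{d}{-8 + K} = \frac{8 d}{-8 + K}$)
$r{\left(q,p \right)} = -9 + \frac{24 q}{-8 + p}$ ($r{\left(q,p \right)} = -9 + 3 \frac{8 q}{-8 + p} = -9 + \frac{24 q}{-8 + p}$)
$r^{2}{\left(-5,z{\left(2,3 \right)} \right)} = \left(\frac{3 \left(24 - 3 \left(-2 + 5 \cdot 3\right) + 8 \left(-5\right)\right)}{-8 + \left(-2 + 5 \cdot 3\right)}\right)^{2} = \left(\frac{3 \left(24 - 3 \left(-2 + 15\right) - 40\right)}{-8 + \left(-2 + 15\right)}\right)^{2} = \left(\frac{3 \left(24 - 39 - 40\right)}{-8 + 13}\right)^{2} = \left(\frac{3 \left(24 - 39 - 40\right)}{5}\right)^{2} = \left(3 \cdot \frac{1}{5} \left(-55\right)\right)^{2} = \left(-33\right)^{2} = 1089$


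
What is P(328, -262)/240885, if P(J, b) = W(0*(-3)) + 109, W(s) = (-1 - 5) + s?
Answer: 103/240885 ≈ 0.00042759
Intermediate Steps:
W(s) = -6 + s
P(J, b) = 103 (P(J, b) = (-6 + 0*(-3)) + 109 = (-6 + 0) + 109 = -6 + 109 = 103)
P(328, -262)/240885 = 103/240885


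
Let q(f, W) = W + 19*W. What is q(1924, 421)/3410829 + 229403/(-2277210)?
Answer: -254426765629/2589057969030 ≈ -0.098270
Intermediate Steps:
q(f, W) = 20*W
q(1924, 421)/3410829 + 229403/(-2277210) = (20*421)/3410829 + 229403/(-2277210) = 8420*(1/3410829) + 229403*(-1/2277210) = 8420/3410829 - 229403/2277210 = -254426765629/2589057969030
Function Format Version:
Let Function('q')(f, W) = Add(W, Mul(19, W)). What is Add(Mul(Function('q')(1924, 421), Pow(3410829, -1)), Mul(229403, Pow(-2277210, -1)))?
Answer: Rational(-254426765629, 2589057969030) ≈ -0.098270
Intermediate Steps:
Function('q')(f, W) = Mul(20, W)
Add(Mul(Function('q')(1924, 421), Pow(3410829, -1)), Mul(229403, Pow(-2277210, -1))) = Add(Mul(Mul(20, 421), Pow(3410829, -1)), Mul(229403, Pow(-2277210, -1))) = Add(Mul(8420, Rational(1, 3410829)), Mul(229403, Rational(-1, 2277210))) = Add(Rational(8420, 3410829), Rational(-229403, 2277210)) = Rational(-254426765629, 2589057969030)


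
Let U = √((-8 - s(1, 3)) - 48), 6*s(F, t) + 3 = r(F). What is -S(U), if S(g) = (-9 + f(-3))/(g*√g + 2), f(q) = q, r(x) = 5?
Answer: 36/(6 + 13*3^(¼)*√13*I^(3/2)) ≈ -0.40818 - 0.47328*I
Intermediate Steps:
s(F, t) = ⅓ (s(F, t) = -½ + (⅙)*5 = -½ + ⅚ = ⅓)
U = 13*I*√3/3 (U = √((-8 - 1*⅓) - 48) = √((-8 - ⅓) - 48) = √(-25/3 - 48) = √(-169/3) = 13*I*√3/3 ≈ 7.5056*I)
S(g) = -12/(2 + g^(3/2)) (S(g) = (-9 - 3)/(g*√g + 2) = -12/(g^(3/2) + 2) = -12/(2 + g^(3/2)))
-S(U) = -(-12)/(2 + (13*I*√3/3)^(3/2)) = -(-12)/(2 + 13*3^(¼)*√13*I^(3/2)/3) = 12/(2 + 13*3^(¼)*√13*I^(3/2)/3)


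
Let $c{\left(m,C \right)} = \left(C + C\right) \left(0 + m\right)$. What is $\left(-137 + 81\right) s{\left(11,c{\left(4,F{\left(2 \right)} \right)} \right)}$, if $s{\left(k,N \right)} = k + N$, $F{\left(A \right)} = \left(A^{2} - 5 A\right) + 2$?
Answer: $1176$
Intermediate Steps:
$F{\left(A \right)} = 2 + A^{2} - 5 A$
$c{\left(m,C \right)} = 2 C m$
$s{\left(k,N \right)} = N + k$
$\left(-137 + 81\right) s{\left(11,c{\left(4,F{\left(2 \right)} \right)} \right)} = \left(-137 + 81\right) \left(2 \left(2 + 2^{2} - 10\right) 4 + 11\right) = - 56 \left(2 \left(2 + 4 - 10\right) 4 + 11\right) = - 56 \left(2 \left(-4\right) 4 + 11\right) = - 56 \left(-32 + 11\right) = \left(-56\right) \left(-21\right) = 1176$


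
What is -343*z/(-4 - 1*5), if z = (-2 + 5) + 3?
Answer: 686/3 ≈ 228.67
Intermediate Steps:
z = 6 (z = 3 + 3 = 6)
-343*z/(-4 - 1*5) = -343*6/(-4 - 1*5) = -343*6/(-4 - 5) = -343*6/(-9) = -(-343)*6/9 = -343*(-⅔) = 686/3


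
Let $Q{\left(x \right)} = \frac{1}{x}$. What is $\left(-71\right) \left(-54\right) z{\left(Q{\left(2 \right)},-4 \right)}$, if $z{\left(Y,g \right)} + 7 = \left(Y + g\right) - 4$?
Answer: $-55593$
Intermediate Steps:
$z{\left(Y,g \right)} = -11 + Y + g$ ($z{\left(Y,g \right)} = -7 - \left(4 - Y - g\right) = -7 + \left(-4 + Y + g\right) = -11 + Y + g$)
$\left(-71\right) \left(-54\right) z{\left(Q{\left(2 \right)},-4 \right)} = \left(-71\right) \left(-54\right) \left(-11 + \frac{1}{2} - 4\right) = 3834 \left(-11 + \frac{1}{2} - 4\right) = 3834 \left(- \frac{29}{2}\right) = -55593$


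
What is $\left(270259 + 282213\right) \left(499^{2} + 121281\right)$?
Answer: $204570437104$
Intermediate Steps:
$\left(270259 + 282213\right) \left(499^{2} + 121281\right) = 552472 \left(249001 + 121281\right) = 552472 \cdot 370282 = 204570437104$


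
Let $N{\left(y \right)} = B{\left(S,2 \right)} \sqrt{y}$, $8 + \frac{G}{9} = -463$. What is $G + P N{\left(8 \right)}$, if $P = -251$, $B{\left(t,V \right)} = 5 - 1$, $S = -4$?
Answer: $-4239 - 2008 \sqrt{2} \approx -7078.7$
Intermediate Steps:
$G = -4239$ ($G = -72 + 9 \left(-463\right) = -72 - 4167 = -4239$)
$B{\left(t,V \right)} = 4$
$N{\left(y \right)} = 4 \sqrt{y}$
$G + P N{\left(8 \right)} = -4239 - 251 \cdot 4 \sqrt{8} = -4239 - 251 \cdot 4 \cdot 2 \sqrt{2} = -4239 - 251 \cdot 8 \sqrt{2} = -4239 - 2008 \sqrt{2}$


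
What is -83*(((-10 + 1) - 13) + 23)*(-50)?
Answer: 4150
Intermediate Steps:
-83*(((-10 + 1) - 13) + 23)*(-50) = -83*((-9 - 13) + 23)*(-50) = -83*(-22 + 23)*(-50) = -83*1*(-50) = -83*(-50) = 4150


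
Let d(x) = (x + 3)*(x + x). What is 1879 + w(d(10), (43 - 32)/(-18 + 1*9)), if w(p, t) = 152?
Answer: 2031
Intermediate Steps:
d(x) = 2*x*(3 + x) (d(x) = (3 + x)*(2*x) = 2*x*(3 + x))
1879 + w(d(10), (43 - 32)/(-18 + 1*9)) = 1879 + 152 = 2031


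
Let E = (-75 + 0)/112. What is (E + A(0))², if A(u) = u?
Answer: 5625/12544 ≈ 0.44842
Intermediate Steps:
E = -75/112 (E = -75*1/112 = -75/112 ≈ -0.66964)
(E + A(0))² = (-75/112 + 0)² = (-75/112)² = 5625/12544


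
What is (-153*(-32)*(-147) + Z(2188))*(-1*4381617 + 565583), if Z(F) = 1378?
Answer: 2741186967356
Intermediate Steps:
(-153*(-32)*(-147) + Z(2188))*(-1*4381617 + 565583) = (-153*(-32)*(-147) + 1378)*(-1*4381617 + 565583) = (4896*(-147) + 1378)*(-4381617 + 565583) = (-719712 + 1378)*(-3816034) = -718334*(-3816034) = 2741186967356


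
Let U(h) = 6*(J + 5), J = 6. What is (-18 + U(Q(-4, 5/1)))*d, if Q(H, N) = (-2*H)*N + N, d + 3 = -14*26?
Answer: -17616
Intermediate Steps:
d = -367 (d = -3 - 14*26 = -3 - 364 = -367)
Q(H, N) = N - 2*H*N (Q(H, N) = -2*H*N + N = N - 2*H*N)
U(h) = 66 (U(h) = 6*(6 + 5) = 6*11 = 66)
(-18 + U(Q(-4, 5/1)))*d = (-18 + 66)*(-367) = 48*(-367) = -17616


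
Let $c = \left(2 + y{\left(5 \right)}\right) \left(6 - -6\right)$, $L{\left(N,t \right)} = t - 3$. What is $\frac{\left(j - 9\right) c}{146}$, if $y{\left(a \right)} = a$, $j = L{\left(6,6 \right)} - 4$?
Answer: $- \frac{420}{73} \approx -5.7534$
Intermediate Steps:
$L{\left(N,t \right)} = -3 + t$ ($L{\left(N,t \right)} = t - 3 = -3 + t$)
$j = -1$ ($j = \left(-3 + 6\right) - 4 = 3 - 4 = -1$)
$c = 84$ ($c = \left(2 + 5\right) \left(6 - -6\right) = 7 \left(6 + 6\right) = 7 \cdot 12 = 84$)
$\frac{\left(j - 9\right) c}{146} = \frac{\left(-1 - 9\right) 84}{146} = \left(-10\right) 84 \cdot \frac{1}{146} = \left(-840\right) \frac{1}{146} = - \frac{420}{73}$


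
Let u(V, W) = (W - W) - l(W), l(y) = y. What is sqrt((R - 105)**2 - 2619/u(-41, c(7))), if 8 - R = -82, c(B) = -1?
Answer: 3*I*sqrt(266) ≈ 48.929*I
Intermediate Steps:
R = 90 (R = 8 - 1*(-82) = 8 + 82 = 90)
u(V, W) = -W (u(V, W) = (W - W) - W = 0 - W = -W)
sqrt((R - 105)**2 - 2619/u(-41, c(7))) = sqrt((90 - 105)**2 - 2619/((-1*(-1)))) = sqrt((-15)**2 - 2619/1) = sqrt(225 - 2619*1) = sqrt(225 - 2619) = sqrt(-2394) = 3*I*sqrt(266)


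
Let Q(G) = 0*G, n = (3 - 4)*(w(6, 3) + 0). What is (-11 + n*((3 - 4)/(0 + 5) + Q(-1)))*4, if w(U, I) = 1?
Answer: -216/5 ≈ -43.200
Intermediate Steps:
n = -1 (n = (3 - 4)*(1 + 0) = -1*1 = -1)
Q(G) = 0
(-11 + n*((3 - 4)/(0 + 5) + Q(-1)))*4 = (-11 - ((3 - 4)/(0 + 5) + 0))*4 = (-11 - (-1/5 + 0))*4 = (-11 - (-1*⅕ + 0))*4 = (-11 - (-⅕ + 0))*4 = (-11 - 1*(-⅕))*4 = (-11 + ⅕)*4 = -54/5*4 = -216/5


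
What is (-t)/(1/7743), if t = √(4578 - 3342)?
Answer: -15486*√309 ≈ -2.7222e+5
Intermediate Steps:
t = 2*√309 (t = √1236 = 2*√309 ≈ 35.157)
(-t)/(1/7743) = (-2*√309)/(1/7743) = -2*√309*7743 = -15486*√309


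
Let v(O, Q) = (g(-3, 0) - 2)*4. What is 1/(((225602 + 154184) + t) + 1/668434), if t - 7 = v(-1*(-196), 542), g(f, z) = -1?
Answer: 668434/253858532955 ≈ 2.6331e-6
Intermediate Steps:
v(O, Q) = -12 (v(O, Q) = (-1 - 2)*4 = -3*4 = -12)
t = -5 (t = 7 - 12 = -5)
1/(((225602 + 154184) + t) + 1/668434) = 1/(((225602 + 154184) - 5) + 1/668434) = 1/((379786 - 5) + 1/668434) = 1/(379781 + 1/668434) = 1/(253858532955/668434) = 668434/253858532955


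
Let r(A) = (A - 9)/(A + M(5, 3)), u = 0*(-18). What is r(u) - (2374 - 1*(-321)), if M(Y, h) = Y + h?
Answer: -21569/8 ≈ -2696.1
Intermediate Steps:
u = 0
r(A) = (-9 + A)/(8 + A) (r(A) = (A - 9)/(A + (5 + 3)) = (-9 + A)/(A + 8) = (-9 + A)/(8 + A))
r(u) - (2374 - 1*(-321)) = (-9 + 0)/(8 + 0) - (2374 - 1*(-321)) = -9/8 - (2374 + 321) = (⅛)*(-9) - 1*2695 = -9/8 - 2695 = -21569/8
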